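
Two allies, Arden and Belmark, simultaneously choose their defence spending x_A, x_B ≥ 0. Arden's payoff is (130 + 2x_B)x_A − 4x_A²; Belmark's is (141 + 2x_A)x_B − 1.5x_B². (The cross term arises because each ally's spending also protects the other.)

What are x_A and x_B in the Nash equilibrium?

33.6, 69.4

Expanding Arden's payoff: 130x_A + 2x_Bx_A − 4x_A².
∂π/∂x_A = 130 + 2x_B − 8x_A = 0, so x_A = 16.25 + 0.25x_B.
Likewise for Belmark: x_B = 47 + (2/3)x_A.
Substituting the second reaction function into the first: x_A = 16.25 + 0.25(47 + (2/3)x_A), which gives (5/6)x_A = 28 ⇒ x_A = 33.6.
Then x_B = 47 + (2/3)·33.6 = 69.4.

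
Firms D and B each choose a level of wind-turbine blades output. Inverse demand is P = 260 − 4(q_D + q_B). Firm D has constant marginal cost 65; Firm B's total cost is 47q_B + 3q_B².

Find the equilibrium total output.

Firm D's profit: π = q_D(260 − 4(q_D + q_B)) − 65q_D.
∂π/∂q_D = 195 − 8q_D − 4q_B = 0, so q_D = 24.375 − 0.5q_B.
For B: ∂π/∂q_B = 213 − 14q_B − 4q_D = 0 ⇒ q_B = 213/14 − (2/7)q_D.
Solving the two reaction functions simultaneously: (1 − (−0.5)(−2/7))q_D = 24.375 − 0.5·(213/14), so (6/7)q_D = 939/56 and q_D = 19.5625.
Then q_B = 213/14 − (2/7)·19.5625 = 9.625.
Total output: 19.5625 + 9.625 = 29.1875.

29.1875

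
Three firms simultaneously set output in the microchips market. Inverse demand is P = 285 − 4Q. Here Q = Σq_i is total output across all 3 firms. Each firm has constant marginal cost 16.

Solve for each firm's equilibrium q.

16.8125

A representative firm's profit is π_i = q_i(285 − 4Q) − 16q_i, with Q = q_i + Σ_{j≠i} q_j.
First-order condition: 269 − 8q_i − 4Σ_{j≠i} q_j = 0.
With identical firms, set every q_j = q: then 269 − 8q − 8q = 0, i.e. q = 269/16 = 16.8125.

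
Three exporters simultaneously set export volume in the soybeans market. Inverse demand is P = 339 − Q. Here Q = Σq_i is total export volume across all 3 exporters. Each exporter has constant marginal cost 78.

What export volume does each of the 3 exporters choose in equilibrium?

A representative exporter's profit is π_i = q_i(339 − Q) − 78q_i, with Q = q_i + Σ_{j≠i} q_j.
First-order condition: 261 − 2q_i − Σ_{j≠i} q_j = 0.
Imposing symmetry (q_j = q for all j) turns Σ_{j≠i} q_j into 2q, so 261 = 4q and q = 65.25.

65.25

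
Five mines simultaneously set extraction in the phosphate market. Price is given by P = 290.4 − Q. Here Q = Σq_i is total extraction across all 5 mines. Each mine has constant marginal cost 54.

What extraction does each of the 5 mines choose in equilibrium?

39.4

A representative mine's profit is π_i = q_i(290.4 − Q) − 54q_i, with Q = q_i + Σ_{j≠i} q_j.
First-order condition: 236.4 − 2q_i − Σ_{j≠i} q_j = 0.
In a symmetric equilibrium every mine chooses the same q, so Σ_{j≠i} q_j = 4q. The condition becomes 236.4 − 6q = 0, giving q = 236.4/6 = 39.4.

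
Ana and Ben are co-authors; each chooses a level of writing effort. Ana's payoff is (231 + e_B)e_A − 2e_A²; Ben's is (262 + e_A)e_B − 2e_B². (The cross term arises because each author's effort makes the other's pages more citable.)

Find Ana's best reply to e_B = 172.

Expanding Ana's payoff: 231e_A + e_Be_A − 2e_A².
∂π/∂e_A = 231 + e_B − 4e_A = 0, so e_A = 57.75 + 0.25e_B.
At e_B = 172: e_A = 57.75 + 0.25·172 = 100.75.

100.75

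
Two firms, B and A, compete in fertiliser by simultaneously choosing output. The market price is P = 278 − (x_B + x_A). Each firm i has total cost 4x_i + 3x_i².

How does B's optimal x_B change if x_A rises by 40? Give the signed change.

-5

Firm B's profit: π = x_B(278 − (x_B + x_A)) − 4x_B − 3x_B².
∂π/∂x_B = 274 − 8x_B − x_A = 0, so x_B = 34.25 − 0.125x_A.
The reaction-function slope is −0.125, so a 40-unit rise in x_A moves x_B by −0.125 × 40 = −5. B's best response falls — the actions are strategic substitutes.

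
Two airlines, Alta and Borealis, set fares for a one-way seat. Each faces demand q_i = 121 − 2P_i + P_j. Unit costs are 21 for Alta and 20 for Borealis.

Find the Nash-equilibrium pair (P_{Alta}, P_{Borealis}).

Alta's profit: π = (P_{Alta} − 21)(121 − 2P_{Alta} + P_{Borealis}).
∂π/∂P_{Alta} = 163 − 4P_{Alta} + P_{Borealis} = 0 ⇒ P_{Alta} = 40.75 + 0.25P_{Borealis}.
Similarly P_{Borealis} = 40.25 + 0.25P_{Alta}.
Substituting the second reaction function into the first: P_{Alta} = 40.75 + 0.25(40.25 + 0.25P_{Alta}), which gives 0.9375P_{Alta} = 50.8125 ⇒ P_{Alta} = 54.2.
Then P_{Borealis} = 40.25 + 0.25·54.2 = 53.8.

54.2, 53.8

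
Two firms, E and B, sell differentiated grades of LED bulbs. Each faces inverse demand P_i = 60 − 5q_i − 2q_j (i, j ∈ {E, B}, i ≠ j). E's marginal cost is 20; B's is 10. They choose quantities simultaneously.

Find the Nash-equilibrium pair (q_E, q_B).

Firm E's profit: π = q_E(60 − 5q_E − 2q_B) − 20q_E.
∂π/∂q_E = 40 − 10q_E − 2q_B = 0 ⇒ q_E = 4 − 0.2q_B.
Similarly q_B = 5 − 0.2q_E.
Solving the two reaction functions simultaneously: (1 − (−0.2)(−0.2))q_E = 4 − 0.2·5, so 0.96q_E = 3 and q_E = 3.125.
Then q_B = 5 − 0.2·3.125 = 4.375.

3.125, 4.375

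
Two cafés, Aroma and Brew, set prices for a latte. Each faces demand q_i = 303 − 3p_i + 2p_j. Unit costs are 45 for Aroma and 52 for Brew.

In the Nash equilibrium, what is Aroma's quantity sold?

Aroma's profit: π = (p_{Aroma} − 45)(303 − 3p_{Aroma} + 2p_{Brew}).
∂π/∂p_{Aroma} = 438 − 6p_{Aroma} + 2p_{Brew} = 0 ⇒ p_{Aroma} = 73 + (1/3)p_{Brew}.
Similarly p_{Brew} = 76.5 + (1/3)p_{Aroma}.
Plugging p_{Brew} into Aroma's best response: p_{Aroma} = 73 + (1/3)(76.5 + (1/3)p_{Aroma}) ⇒ (8/9)p_{Aroma} = 98.5, so p_{Aroma} = 110.8125.
Then p_{Brew} = 76.5 + (1/3)·110.8125 = 113.4375.
q_{Aroma} = 303 − 3·110.8125 + 2·113.4375 = 197.4375.

197.4375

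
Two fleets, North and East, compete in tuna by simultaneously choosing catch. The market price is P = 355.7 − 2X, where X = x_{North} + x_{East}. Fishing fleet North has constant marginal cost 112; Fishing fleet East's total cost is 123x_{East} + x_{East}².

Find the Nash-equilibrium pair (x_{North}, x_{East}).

Fishing fleet North's profit: π = x_{North}(355.7 − 2(x_{North} + x_{East})) − 112x_{North}.
∂π/∂x_{North} = 243.7 − 4x_{North} − 2x_{East} = 0, so x_{North} = 60.925 − 0.5x_{East}.
For East: ∂π/∂x_{East} = 232.7 − 6x_{East} − 2x_{North} = 0 ⇒ x_{East} = 2327/60 − (1/3)x_{North}.
Substituting the second reaction function into the first: x_{North} = 60.925 − 0.5(2327/60 − (1/3)x_{North}), which gives (5/6)x_{North} = 623/15 ⇒ x_{North} = 49.84.
Then x_{East} = 2327/60 − (1/3)·49.84 = 22.17.

49.84, 22.17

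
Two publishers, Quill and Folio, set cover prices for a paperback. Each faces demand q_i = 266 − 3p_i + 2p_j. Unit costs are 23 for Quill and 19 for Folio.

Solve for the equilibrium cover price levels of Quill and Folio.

83, 81.5

Quill's profit: π = (p_{Quill} − 23)(266 − 3p_{Quill} + 2p_{Folio}).
∂π/∂p_{Quill} = 335 − 6p_{Quill} + 2p_{Folio} = 0 ⇒ p_{Quill} = 335/6 + (1/3)p_{Folio}.
Similarly p_{Folio} = 323/6 + (1/3)p_{Quill}.
Substituting the second reaction function into the first: p_{Quill} = 335/6 + (1/3)(323/6 + (1/3)p_{Quill}), which gives (8/9)p_{Quill} = 664/9 ⇒ p_{Quill} = 83.
Then p_{Folio} = 323/6 + (1/3)·83 = 81.5.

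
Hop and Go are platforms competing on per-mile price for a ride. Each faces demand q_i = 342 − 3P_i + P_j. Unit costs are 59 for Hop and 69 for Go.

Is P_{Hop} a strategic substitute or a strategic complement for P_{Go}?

strategic complements

Hop's profit: π = (P_{Hop} − 59)(342 − 3P_{Hop} + P_{Go}).
∂π/∂P_{Hop} = 519 − 6P_{Hop} + P_{Go} = 0 ⇒ P_{Hop} = 86.5 + (1/6)P_{Go}.
The best-response slope dP_{Hop}/dP_{Go} = 1/6 > 0: the reaction function is upward-sloping, so the choices are strategic complements.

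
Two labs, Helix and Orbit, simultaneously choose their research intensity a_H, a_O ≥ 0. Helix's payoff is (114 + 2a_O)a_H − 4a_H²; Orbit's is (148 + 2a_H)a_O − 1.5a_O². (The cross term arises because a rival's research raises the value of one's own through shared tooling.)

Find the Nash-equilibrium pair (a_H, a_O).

31.9, 70.6

Expanding Helix's payoff: 114a_H + 2a_Oa_H − 4a_H².
∂π/∂a_H = 114 + 2a_O − 8a_H = 0, so a_H = 14.25 + 0.25a_O.
Likewise for Orbit: a_O = 148/3 + (2/3)a_H.
Solving the two reaction functions simultaneously: (1 − (0.25)(2/3))a_H = 14.25 + 0.25·(148/3), so (5/6)a_H = 319/12 and a_H = 31.9.
Then a_O = 148/3 + (2/3)·31.9 = 70.6.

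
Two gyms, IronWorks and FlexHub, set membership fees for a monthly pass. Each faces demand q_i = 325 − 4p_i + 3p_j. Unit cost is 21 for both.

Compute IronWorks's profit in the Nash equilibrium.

14786.56

IronWorks's profit: π = (p_{IronWorks} − 21)(325 − 4p_{IronWorks} + 3p_{FlexHub}).
∂π/∂p_{IronWorks} = 409 − 8p_{IronWorks} + 3p_{FlexHub} = 0 ⇒ p_{IronWorks} = 51.125 + 0.375p_{FlexHub}.
By symmetry p_{FlexHub} = p_{IronWorks}; substituting into the reaction function, 0.625p_{IronWorks} = 51.125 and p_{IronWorks} = 81.8.
q_{IronWorks} = 325 − 4·81.8 + 3·81.8 = 243.2.
Profit = (81.8 − 21)·243.2 = 14786.56.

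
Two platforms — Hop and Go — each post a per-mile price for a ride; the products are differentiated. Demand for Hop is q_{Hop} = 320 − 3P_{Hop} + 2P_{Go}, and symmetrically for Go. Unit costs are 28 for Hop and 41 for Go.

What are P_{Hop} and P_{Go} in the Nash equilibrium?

Hop's profit: π = (P_{Hop} − 28)(320 − 3P_{Hop} + 2P_{Go}).
∂π/∂P_{Hop} = 404 − 6P_{Hop} + 2P_{Go} = 0 ⇒ P_{Hop} = 202/3 + (1/3)P_{Go}.
Similarly P_{Go} = 443/6 + (1/3)P_{Hop}.
Plugging P_{Go} into Hop's best response: P_{Hop} = 202/3 + (1/3)(443/6 + (1/3)P_{Hop}) ⇒ (8/9)P_{Hop} = 1655/18, so P_{Hop} = 103.4375.
Then P_{Go} = 443/6 + (1/3)·103.4375 = 108.3125.

103.4375, 108.3125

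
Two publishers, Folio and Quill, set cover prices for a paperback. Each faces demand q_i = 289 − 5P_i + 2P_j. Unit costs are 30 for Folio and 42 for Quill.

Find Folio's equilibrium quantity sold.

130.625

Folio's profit: π = (P_{Folio} − 30)(289 − 5P_{Folio} + 2P_{Quill}).
∂π/∂P_{Folio} = 439 − 10P_{Folio} + 2P_{Quill} = 0 ⇒ P_{Folio} = 43.9 + 0.2P_{Quill}.
Similarly P_{Quill} = 49.9 + 0.2P_{Folio}.
Solving the two reaction functions simultaneously: (1 − (0.2)(0.2))P_{Folio} = 43.9 + 0.2·49.9, so 0.96P_{Folio} = 53.88 and P_{Folio} = 56.125.
Then P_{Quill} = 49.9 + 0.2·56.125 = 61.125.
q_{Folio} = 289 − 5·56.125 + 2·61.125 = 130.625.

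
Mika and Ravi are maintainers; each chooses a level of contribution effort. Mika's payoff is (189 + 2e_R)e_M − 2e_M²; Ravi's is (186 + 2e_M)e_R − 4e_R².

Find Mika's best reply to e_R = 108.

Expanding Mika's payoff: 189e_M + 2e_Re_M − 2e_M².
∂π/∂e_M = 189 + 2e_R − 4e_M = 0, so e_M = 47.25 + 0.5e_R.
At e_R = 108: e_M = 47.25 + 0.5·108 = 101.25.

101.25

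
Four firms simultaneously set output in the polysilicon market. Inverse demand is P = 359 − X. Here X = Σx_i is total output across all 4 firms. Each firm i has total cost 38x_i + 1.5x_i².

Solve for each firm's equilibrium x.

40.125

A representative firm's profit is π_i = x_i(359 − X) − 38x_i − 1.5x_i², with X = x_i + Σ_{j≠i} x_j.
First-order condition: 321 − 5x_i − Σ_{j≠i} x_j = 0.
With identical firms, set every x_j = x: then 321 − 5x − 3x = 0, i.e. x = 321/8 = 40.125.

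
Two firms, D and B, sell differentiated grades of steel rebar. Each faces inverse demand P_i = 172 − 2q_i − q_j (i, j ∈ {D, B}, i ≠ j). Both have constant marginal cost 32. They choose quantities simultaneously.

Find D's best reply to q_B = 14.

31.5

Firm D's profit: π = q_D(172 − 2q_D − q_B) − 32q_D.
∂π/∂q_D = 140 − 4q_D − q_B = 0 ⇒ q_D = 35 − 0.25q_B.
At q_B = 14: q_D = 35 − 0.25·14 = 31.5.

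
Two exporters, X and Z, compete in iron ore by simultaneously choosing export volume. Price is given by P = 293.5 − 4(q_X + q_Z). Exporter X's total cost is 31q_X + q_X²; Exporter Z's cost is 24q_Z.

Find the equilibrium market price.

126.8125

Exporter X's profit: π = q_X(293.5 − 4(q_X + q_Z)) − 31q_X − q_X².
∂π/∂q_X = 262.5 − 10q_X − 4q_Z = 0, so q_X = 26.25 − 0.4q_Z.
For Z: ∂π/∂q_Z = 269.5 − 8q_Z − 4q_X = 0 ⇒ q_Z = 33.6875 − 0.5q_X.
Plugging q_Z into X's best response: q_X = 26.25 − 0.4(33.6875 − 0.5q_X) ⇒ 0.8q_X = 12.775, so q_X = 511/32.
Then q_Z = 33.6875 − 0.5·(511/32) = 1645/64.
Equilibrium price: P = 293.5 − 4·(2667/64) = 126.8125.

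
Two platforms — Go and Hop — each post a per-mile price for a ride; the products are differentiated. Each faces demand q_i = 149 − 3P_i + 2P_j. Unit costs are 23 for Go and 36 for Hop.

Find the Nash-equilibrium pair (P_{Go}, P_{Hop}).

Go's profit: π = (P_{Go} − 23)(149 − 3P_{Go} + 2P_{Hop}).
∂π/∂P_{Go} = 218 − 6P_{Go} + 2P_{Hop} = 0 ⇒ P_{Go} = 109/3 + (1/3)P_{Hop}.
Similarly P_{Hop} = 257/6 + (1/3)P_{Go}.
Substituting the second reaction function into the first: P_{Go} = 109/3 + (1/3)(257/6 + (1/3)P_{Go}), which gives (8/9)P_{Go} = 911/18 ⇒ P_{Go} = 56.9375.
Then P_{Hop} = 257/6 + (1/3)·56.9375 = 61.8125.

56.9375, 61.8125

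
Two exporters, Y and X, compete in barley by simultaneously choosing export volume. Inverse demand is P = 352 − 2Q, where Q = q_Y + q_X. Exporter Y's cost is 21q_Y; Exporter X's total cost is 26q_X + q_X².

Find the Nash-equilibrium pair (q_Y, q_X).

66.7, 32.1

Exporter Y's profit: π = q_Y(352 − 2(q_Y + q_X)) − 21q_Y.
∂π/∂q_Y = 331 − 4q_Y − 2q_X = 0, so q_Y = 82.75 − 0.5q_X.
For X: ∂π/∂q_X = 326 − 6q_X − 2q_Y = 0 ⇒ q_X = 163/3 − (1/3)q_Y.
Solving the two reaction functions simultaneously: (1 − (−0.5)(−1/3))q_Y = 82.75 − 0.5·(163/3), so (5/6)q_Y = 667/12 and q_Y = 66.7.
Then q_X = 163/3 − (1/3)·66.7 = 32.1.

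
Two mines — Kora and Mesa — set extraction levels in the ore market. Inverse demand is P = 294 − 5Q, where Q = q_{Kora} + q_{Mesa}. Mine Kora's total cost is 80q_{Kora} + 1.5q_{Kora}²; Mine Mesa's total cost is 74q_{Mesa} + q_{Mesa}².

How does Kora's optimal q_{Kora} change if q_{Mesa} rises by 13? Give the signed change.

-5

Mine Kora's profit: π = q_{Kora}(294 − 5(q_{Kora} + q_{Mesa})) − 80q_{Kora} − 1.5q_{Kora}².
∂π/∂q_{Kora} = 214 − 13q_{Kora} − 5q_{Mesa} = 0, so q_{Kora} = 214/13 − (5/13)q_{Mesa}.
The reaction-function slope is −5/13, so a 13-unit rise in q_{Mesa} moves q_{Kora} by −5/13 × 13 = −5. Kora's best response falls — the actions are strategic substitutes.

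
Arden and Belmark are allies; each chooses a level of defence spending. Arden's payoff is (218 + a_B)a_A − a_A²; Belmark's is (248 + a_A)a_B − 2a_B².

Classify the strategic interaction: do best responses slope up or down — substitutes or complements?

Expanding Arden's payoff: 218a_A + a_Ba_A − a_A².
∂π/∂a_A = 218 + a_B − 2a_A = 0, so a_A = 109 + 0.5a_B.
The best-response slope da_A/da_B = 0.5 > 0: the reaction function is upward-sloping, so the choices are strategic complements.

strategic complements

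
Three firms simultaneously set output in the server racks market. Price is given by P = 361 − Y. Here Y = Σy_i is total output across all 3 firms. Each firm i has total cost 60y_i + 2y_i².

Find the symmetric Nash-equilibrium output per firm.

37.625

A representative firm's profit is π_i = y_i(361 − Y) − 60y_i − 2y_i², with Y = y_i + Σ_{j≠i} y_j.
First-order condition: 301 − 6y_i − Σ_{j≠i} y_j = 0.
Imposing symmetry (y_j = y for all j) turns Σ_{j≠i} y_j into 2y, so 301 = 8y and y = 37.625.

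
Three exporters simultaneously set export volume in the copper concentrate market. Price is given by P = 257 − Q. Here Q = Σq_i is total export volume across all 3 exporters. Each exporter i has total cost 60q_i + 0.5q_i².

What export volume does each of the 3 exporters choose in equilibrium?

A representative exporter's profit is π_i = q_i(257 − Q) − 60q_i − 0.5q_i², with Q = q_i + Σ_{j≠i} q_j.
First-order condition: 197 − 3q_i − Σ_{j≠i} q_j = 0.
In a symmetric equilibrium every exporter chooses the same q, so Σ_{j≠i} q_j = 2q. The condition becomes 197 − 5q = 0, giving q = 197/5 = 39.4.

39.4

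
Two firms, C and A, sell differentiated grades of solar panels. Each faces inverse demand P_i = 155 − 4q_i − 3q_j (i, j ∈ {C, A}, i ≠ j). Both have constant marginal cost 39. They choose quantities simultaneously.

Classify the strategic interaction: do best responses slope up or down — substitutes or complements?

Firm C's profit: π = q_C(155 − 4q_C − 3q_A) − 39q_C.
∂π/∂q_C = 116 − 8q_C − 3q_A = 0 ⇒ q_C = 14.5 − 0.375q_A.
The best-response slope dq_C/dq_A = −0.375 < 0: the reaction function is downward-sloping, so the choices are strategic substitutes.

strategic substitutes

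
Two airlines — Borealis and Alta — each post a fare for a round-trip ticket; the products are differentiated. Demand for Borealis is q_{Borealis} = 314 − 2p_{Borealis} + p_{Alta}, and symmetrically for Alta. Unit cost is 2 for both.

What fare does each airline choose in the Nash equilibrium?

Borealis's profit: π = (p_{Borealis} − 2)(314 − 2p_{Borealis} + p_{Alta}).
∂π/∂p_{Borealis} = 318 − 4p_{Borealis} + p_{Alta} = 0 ⇒ p_{Borealis} = 79.5 + 0.25p_{Alta}.
Setting p_{Borealis} = p_{Alta} in the reaction function: p_{Borealis} = 79.5 + 0.25p_{Borealis}, so p_{Borealis} = 79.5 / 0.75 = 106.

106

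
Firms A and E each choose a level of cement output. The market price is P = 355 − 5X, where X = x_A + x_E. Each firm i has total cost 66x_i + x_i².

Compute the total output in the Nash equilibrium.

Firm A's profit: π = x_A(355 − 5(x_A + x_E)) − 66x_A − x_A².
∂π/∂x_A = 289 − 12x_A − 5x_E = 0, so x_A = 289/12 − (5/12)x_E.
The game is symmetric, so in equilibrium x_E = x_A: the reaction function gives (17/12)x_A = 289/12, hence x_A = 17.
Total output: 17 + 17 = 34.

34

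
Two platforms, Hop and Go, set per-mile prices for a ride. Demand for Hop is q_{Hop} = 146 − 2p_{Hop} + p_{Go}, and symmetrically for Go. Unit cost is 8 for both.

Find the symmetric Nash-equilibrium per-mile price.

54

Hop's profit: π = (p_{Hop} − 8)(146 − 2p_{Hop} + p_{Go}).
∂π/∂p_{Hop} = 162 − 4p_{Hop} + p_{Go} = 0 ⇒ p_{Hop} = 40.5 + 0.25p_{Go}.
By symmetry p_{Go} = p_{Hop}; substituting into the reaction function, 0.75p_{Hop} = 40.5 and p_{Hop} = 54.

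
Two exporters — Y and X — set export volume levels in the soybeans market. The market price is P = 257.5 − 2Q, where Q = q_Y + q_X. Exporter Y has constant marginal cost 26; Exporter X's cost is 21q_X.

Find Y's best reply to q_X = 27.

Exporter Y's profit: π = q_Y(257.5 − 2(q_Y + q_X)) − 26q_Y.
∂π/∂q_Y = 231.5 − 4q_Y − 2q_X = 0, so q_Y = 57.875 − 0.5q_X.
At q_X = 27: q_Y = 57.875 − 0.5·27 = 44.375.

44.375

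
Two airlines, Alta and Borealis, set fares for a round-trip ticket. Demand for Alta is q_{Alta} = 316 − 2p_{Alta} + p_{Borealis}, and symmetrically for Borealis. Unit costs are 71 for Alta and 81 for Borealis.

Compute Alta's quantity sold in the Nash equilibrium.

166

Alta's profit: π = (p_{Alta} − 71)(316 − 2p_{Alta} + p_{Borealis}).
∂π/∂p_{Alta} = 458 − 4p_{Alta} + p_{Borealis} = 0 ⇒ p_{Alta} = 114.5 + 0.25p_{Borealis}.
Similarly p_{Borealis} = 119.5 + 0.25p_{Alta}.
Substituting the second reaction function into the first: p_{Alta} = 114.5 + 0.25(119.5 + 0.25p_{Alta}), which gives 0.9375p_{Alta} = 144.375 ⇒ p_{Alta} = 154.
Then p_{Borealis} = 119.5 + 0.25·154 = 158.
q_{Alta} = 316 − 2·154 + 158 = 166.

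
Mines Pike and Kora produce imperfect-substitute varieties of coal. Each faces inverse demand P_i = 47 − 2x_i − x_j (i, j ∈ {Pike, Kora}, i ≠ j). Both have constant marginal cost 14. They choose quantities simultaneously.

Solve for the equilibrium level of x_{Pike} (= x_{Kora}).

6.6

Mine Pike's profit: π = x_{Pike}(47 − 2x_{Pike} − x_{Kora}) − 14x_{Pike}.
∂π/∂x_{Pike} = 33 − 4x_{Pike} − x_{Kora} = 0 ⇒ x_{Pike} = 8.25 − 0.25x_{Kora}.
By symmetry x_{Kora} = x_{Pike}; substituting into the reaction function, 1.25x_{Pike} = 8.25 and x_{Pike} = 6.6.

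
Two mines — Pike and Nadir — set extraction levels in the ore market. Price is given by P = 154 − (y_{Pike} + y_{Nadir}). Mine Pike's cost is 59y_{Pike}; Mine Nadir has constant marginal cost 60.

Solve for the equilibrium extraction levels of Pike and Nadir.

32, 31

Mine Pike's profit: π = y_{Pike}(154 − (y_{Pike} + y_{Nadir})) − 59y_{Pike}.
∂π/∂y_{Pike} = 95 − 2y_{Pike} − y_{Nadir} = 0, so y_{Pike} = 47.5 − 0.5y_{Nadir}.
By the same steps for Nadir: y_{Nadir} = 47 − 0.5y_{Pike}.
Solving the two reaction functions simultaneously: (1 − (−0.5)(−0.5))y_{Pike} = 47.5 − 0.5·47, so 0.75y_{Pike} = 24 and y_{Pike} = 32.
Then y_{Nadir} = 47 − 0.5·32 = 31.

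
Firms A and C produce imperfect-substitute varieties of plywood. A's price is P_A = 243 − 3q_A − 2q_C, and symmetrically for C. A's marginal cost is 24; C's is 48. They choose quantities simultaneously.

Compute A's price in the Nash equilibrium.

110.625

Firm A's profit: π = q_A(243 − 3q_A − 2q_C) − 24q_A.
∂π/∂q_A = 219 − 6q_A − 2q_C = 0 ⇒ q_A = 36.5 − (1/3)q_C.
Similarly q_C = 32.5 − (1/3)q_A.
Substituting the second reaction function into the first: q_A = 36.5 − (1/3)(32.5 − (1/3)q_A), which gives (8/9)q_A = 77/3 ⇒ q_A = 28.875.
Then q_C = 32.5 − (1/3)·28.875 = 22.875.
P_A = 243 − 3·28.875 − 2·22.875 = 110.625.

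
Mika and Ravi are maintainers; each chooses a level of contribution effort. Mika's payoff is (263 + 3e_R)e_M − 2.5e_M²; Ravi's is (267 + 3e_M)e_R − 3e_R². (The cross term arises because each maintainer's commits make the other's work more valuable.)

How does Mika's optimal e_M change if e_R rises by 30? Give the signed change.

Expanding Mika's payoff: 263e_M + 3e_Re_M − 2.5e_M².
∂π/∂e_M = 263 + 3e_R − 5e_M = 0, so e_M = 52.6 + 0.6e_R.
The reaction-function slope is 0.6, so a 30-unit rise in e_R moves e_M by 0.6 × 30 = 18. Mika's best response rises — the actions are strategic complements.

18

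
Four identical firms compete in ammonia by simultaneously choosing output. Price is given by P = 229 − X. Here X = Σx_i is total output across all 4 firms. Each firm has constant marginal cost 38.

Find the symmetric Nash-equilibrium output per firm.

38.2

A representative firm's profit is π_i = x_i(229 − X) − 38x_i, with X = x_i + Σ_{j≠i} x_j.
First-order condition: 191 − 2x_i − Σ_{j≠i} x_j = 0.
Imposing symmetry (x_j = x for all j) turns Σ_{j≠i} x_j into 3x, so 191 = 5x and x = 38.2.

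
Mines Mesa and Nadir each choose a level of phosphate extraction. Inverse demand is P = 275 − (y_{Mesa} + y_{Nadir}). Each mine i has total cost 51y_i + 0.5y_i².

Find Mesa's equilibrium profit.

4704

Mine Mesa's profit: π = y_{Mesa}(275 − (y_{Mesa} + y_{Nadir})) − 51y_{Mesa} − 0.5y_{Mesa}².
∂π/∂y_{Mesa} = 224 − 3y_{Mesa} − y_{Nadir} = 0, so y_{Mesa} = 224/3 − (1/3)y_{Nadir}.
Setting y_{Mesa} = y_{Nadir} in the reaction function: y_{Mesa} = 224/3 − (1/3)y_{Mesa}, so y_{Mesa} = (224/3) / (4/3) = 56.
Price P = 275 − 112 = 163.
Mesa's profit: (163 − 51)·56 − 0.5(56)² = 4704.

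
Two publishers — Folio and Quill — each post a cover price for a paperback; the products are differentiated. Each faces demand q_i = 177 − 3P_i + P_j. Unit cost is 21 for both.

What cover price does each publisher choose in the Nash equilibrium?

Folio's profit: π = (P_{Folio} − 21)(177 − 3P_{Folio} + P_{Quill}).
∂π/∂P_{Folio} = 240 − 6P_{Folio} + P_{Quill} = 0 ⇒ P_{Folio} = 40 + (1/6)P_{Quill}.
By symmetry P_{Quill} = P_{Folio}; substituting into the reaction function, (5/6)P_{Folio} = 40 and P_{Folio} = 48.

48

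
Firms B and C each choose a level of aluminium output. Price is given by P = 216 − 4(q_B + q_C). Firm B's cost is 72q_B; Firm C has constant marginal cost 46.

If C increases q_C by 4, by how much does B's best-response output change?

-2

Firm B's profit: π = q_B(216 − 4(q_B + q_C)) − 72q_B.
∂π/∂q_B = 144 − 8q_B − 4q_C = 0, so q_B = 18 − 0.5q_C.
The reaction-function slope is −0.5, so a 4-unit rise in q_C moves q_B by −0.5 × 4 = −2. B's best response falls — the actions are strategic substitutes.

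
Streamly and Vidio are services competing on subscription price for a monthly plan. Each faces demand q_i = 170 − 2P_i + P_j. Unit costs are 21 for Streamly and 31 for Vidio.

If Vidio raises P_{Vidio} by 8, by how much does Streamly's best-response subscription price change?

2

Streamly's profit: π = (P_{Streamly} − 21)(170 − 2P_{Streamly} + P_{Vidio}).
∂π/∂P_{Streamly} = 212 − 4P_{Streamly} + P_{Vidio} = 0 ⇒ P_{Streamly} = 53 + 0.25P_{Vidio}.
The reaction-function slope is 0.25, so an 8-unit rise in P_{Vidio} moves P_{Streamly} by 0.25 × 8 = 2. Streamly's best response rises — the actions are strategic complements.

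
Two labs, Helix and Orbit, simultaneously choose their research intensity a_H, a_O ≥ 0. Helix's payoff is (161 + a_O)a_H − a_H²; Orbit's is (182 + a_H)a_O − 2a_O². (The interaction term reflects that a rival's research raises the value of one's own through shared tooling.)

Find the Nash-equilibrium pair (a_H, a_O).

Expanding Helix's payoff: 161a_H + a_Oa_H − a_H².
∂π/∂a_H = 161 + a_O − 2a_H = 0, so a_H = 80.5 + 0.5a_O.
Likewise for Orbit: a_O = 45.5 + 0.25a_H.
Plugging a_O into Helix's best response: a_H = 80.5 + 0.5(45.5 + 0.25a_H) ⇒ 0.875a_H = 103.25, so a_H = 118.
Then a_O = 45.5 + 0.25·118 = 75.

118, 75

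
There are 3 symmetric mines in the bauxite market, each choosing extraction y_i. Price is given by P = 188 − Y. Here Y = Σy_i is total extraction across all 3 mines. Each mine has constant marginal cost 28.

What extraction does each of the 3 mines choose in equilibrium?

40

A representative mine's profit is π_i = y_i(188 − Y) − 28y_i, with Y = y_i + Σ_{j≠i} y_j.
First-order condition: 160 − 2y_i − Σ_{j≠i} y_j = 0.
With identical mines, set every y_j = y: then 160 − 2y − 2y = 0, i.e. y = 160/4 = 40.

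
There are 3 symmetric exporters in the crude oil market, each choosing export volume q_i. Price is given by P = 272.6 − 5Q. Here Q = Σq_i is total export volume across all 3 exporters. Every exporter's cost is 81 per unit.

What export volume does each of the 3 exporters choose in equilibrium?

A representative exporter's profit is π_i = q_i(272.6 − 5Q) − 81q_i, with Q = q_i + Σ_{j≠i} q_j.
First-order condition: 191.6 − 10q_i − 5Σ_{j≠i} q_j = 0.
Imposing symmetry (q_j = q for all j) turns Σ_{j≠i} q_j into 2q, so 191.6 = 20q and q = 9.58.

9.58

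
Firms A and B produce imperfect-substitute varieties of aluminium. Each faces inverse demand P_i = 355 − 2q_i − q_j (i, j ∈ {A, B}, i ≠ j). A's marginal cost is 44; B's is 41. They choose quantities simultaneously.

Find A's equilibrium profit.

Firm A's profit: π = q_A(355 − 2q_A − q_B) − 44q_A.
∂π/∂q_A = 311 − 4q_A − q_B = 0 ⇒ q_A = 77.75 − 0.25q_B.
Similarly q_B = 78.5 − 0.25q_A.
Substituting the second reaction function into the first: q_A = 77.75 − 0.25(78.5 − 0.25q_A), which gives 0.9375q_A = 58.125 ⇒ q_A = 62.
Then q_B = 78.5 − 0.25·62 = 63.
P_A = 355 − 2·62 − 63 = 168.
Profit = (168 − 44)·62 = 7688.

7688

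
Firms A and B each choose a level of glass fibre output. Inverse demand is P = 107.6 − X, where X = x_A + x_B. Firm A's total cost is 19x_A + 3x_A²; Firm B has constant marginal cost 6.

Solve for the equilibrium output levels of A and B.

5.04, 48.28

Firm A's profit: π = x_A(107.6 − (x_A + x_B)) − 19x_A − 3x_A².
∂π/∂x_A = 88.6 − 8x_A − x_B = 0, so x_A = 11.075 − 0.125x_B.
For B: ∂π/∂x_B = 101.6 − 2x_B − x_A = 0 ⇒ x_B = 50.8 − 0.5x_A.
Substituting the second reaction function into the first: x_A = 11.075 − 0.125(50.8 − 0.5x_A), which gives 0.9375x_A = 4.725 ⇒ x_A = 5.04.
Then x_B = 50.8 − 0.5·5.04 = 48.28.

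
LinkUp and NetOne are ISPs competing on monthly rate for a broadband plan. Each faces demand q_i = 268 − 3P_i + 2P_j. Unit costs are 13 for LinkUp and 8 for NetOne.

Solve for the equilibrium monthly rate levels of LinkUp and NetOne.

75.8125, 73.9375

LinkUp's profit: π = (P_{LinkUp} − 13)(268 − 3P_{LinkUp} + 2P_{NetOne}).
∂π/∂P_{LinkUp} = 307 − 6P_{LinkUp} + 2P_{NetOne} = 0 ⇒ P_{LinkUp} = 307/6 + (1/3)P_{NetOne}.
Similarly P_{NetOne} = 146/3 + (1/3)P_{LinkUp}.
Substituting the second reaction function into the first: P_{LinkUp} = 307/6 + (1/3)(146/3 + (1/3)P_{LinkUp}), which gives (8/9)P_{LinkUp} = 1213/18 ⇒ P_{LinkUp} = 75.8125.
Then P_{NetOne} = 146/3 + (1/3)·75.8125 = 73.9375.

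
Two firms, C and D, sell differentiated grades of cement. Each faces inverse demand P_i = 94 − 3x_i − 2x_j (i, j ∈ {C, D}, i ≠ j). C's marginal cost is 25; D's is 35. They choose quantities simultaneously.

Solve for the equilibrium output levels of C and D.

9.25, 6.75

Firm C's profit: π = x_C(94 − 3x_C − 2x_D) − 25x_C.
∂π/∂x_C = 69 − 6x_C − 2x_D = 0 ⇒ x_C = 11.5 − (1/3)x_D.
Similarly x_D = 59/6 − (1/3)x_C.
Solving the two reaction functions simultaneously: (1 − (−1/3)(−1/3))x_C = 11.5 − (1/3)·(59/6), so (8/9)x_C = 74/9 and x_C = 9.25.
Then x_D = 59/6 − (1/3)·9.25 = 6.75.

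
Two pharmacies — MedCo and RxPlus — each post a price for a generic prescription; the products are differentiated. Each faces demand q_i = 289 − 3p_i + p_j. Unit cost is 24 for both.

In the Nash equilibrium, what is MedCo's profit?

6969.72

MedCo's profit: π = (p_{MedCo} − 24)(289 − 3p_{MedCo} + p_{RxPlus}).
∂π/∂p_{MedCo} = 361 − 6p_{MedCo} + p_{RxPlus} = 0 ⇒ p_{MedCo} = 361/6 + (1/6)p_{RxPlus}.
By symmetry p_{RxPlus} = p_{MedCo}; substituting into the reaction function, (5/6)p_{MedCo} = 361/6 and p_{MedCo} = 72.2.
q_{MedCo} = 289 − 3·72.2 + 72.2 = 144.6.
Profit = (72.2 − 24)·144.6 = 6969.72.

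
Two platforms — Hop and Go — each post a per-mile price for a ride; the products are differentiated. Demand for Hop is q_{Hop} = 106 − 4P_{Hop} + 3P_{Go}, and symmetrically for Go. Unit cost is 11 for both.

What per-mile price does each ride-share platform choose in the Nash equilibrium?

30

Hop's profit: π = (P_{Hop} − 11)(106 − 4P_{Hop} + 3P_{Go}).
∂π/∂P_{Hop} = 150 − 8P_{Hop} + 3P_{Go} = 0 ⇒ P_{Hop} = 18.75 + 0.375P_{Go}.
Setting P_{Hop} = P_{Go} in the reaction function: P_{Hop} = 18.75 + 0.375P_{Hop}, so P_{Hop} = 18.75 / 0.625 = 30.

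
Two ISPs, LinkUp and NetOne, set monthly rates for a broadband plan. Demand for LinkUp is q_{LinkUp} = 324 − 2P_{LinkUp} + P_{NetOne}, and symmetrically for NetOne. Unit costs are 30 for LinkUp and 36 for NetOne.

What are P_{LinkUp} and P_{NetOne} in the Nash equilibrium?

128.8, 131.2

LinkUp's profit: π = (P_{LinkUp} − 30)(324 − 2P_{LinkUp} + P_{NetOne}).
∂π/∂P_{LinkUp} = 384 − 4P_{LinkUp} + P_{NetOne} = 0 ⇒ P_{LinkUp} = 96 + 0.25P_{NetOne}.
Similarly P_{NetOne} = 99 + 0.25P_{LinkUp}.
Plugging P_{NetOne} into LinkUp's best response: P_{LinkUp} = 96 + 0.25(99 + 0.25P_{LinkUp}) ⇒ 0.9375P_{LinkUp} = 120.75, so P_{LinkUp} = 128.8.
Then P_{NetOne} = 99 + 0.25·128.8 = 131.2.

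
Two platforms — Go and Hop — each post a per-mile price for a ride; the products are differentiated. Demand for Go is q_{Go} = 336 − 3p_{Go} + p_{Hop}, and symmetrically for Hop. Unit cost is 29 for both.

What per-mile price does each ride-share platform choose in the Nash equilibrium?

Go's profit: π = (p_{Go} − 29)(336 − 3p_{Go} + p_{Hop}).
∂π/∂p_{Go} = 423 − 6p_{Go} + p_{Hop} = 0 ⇒ p_{Go} = 70.5 + (1/6)p_{Hop}.
Setting p_{Go} = p_{Hop} in the reaction function: p_{Go} = 70.5 + (1/6)p_{Go}, so p_{Go} = 70.5 / (5/6) = 84.6.

84.6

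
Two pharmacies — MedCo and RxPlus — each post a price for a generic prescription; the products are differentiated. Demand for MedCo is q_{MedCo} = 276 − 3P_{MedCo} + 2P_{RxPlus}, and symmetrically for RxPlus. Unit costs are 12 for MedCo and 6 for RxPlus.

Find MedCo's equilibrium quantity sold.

MedCo's profit: π = (P_{MedCo} − 12)(276 − 3P_{MedCo} + 2P_{RxPlus}).
∂π/∂P_{MedCo} = 312 − 6P_{MedCo} + 2P_{RxPlus} = 0 ⇒ P_{MedCo} = 52 + (1/3)P_{RxPlus}.
Similarly P_{RxPlus} = 49 + (1/3)P_{MedCo}.
Substituting the second reaction function into the first: P_{MedCo} = 52 + (1/3)(49 + (1/3)P_{MedCo}), which gives (8/9)P_{MedCo} = 205/3 ⇒ P_{MedCo} = 76.875.
Then P_{RxPlus} = 49 + (1/3)·76.875 = 74.625.
q_{MedCo} = 276 − 3·76.875 + 2·74.625 = 194.625.

194.625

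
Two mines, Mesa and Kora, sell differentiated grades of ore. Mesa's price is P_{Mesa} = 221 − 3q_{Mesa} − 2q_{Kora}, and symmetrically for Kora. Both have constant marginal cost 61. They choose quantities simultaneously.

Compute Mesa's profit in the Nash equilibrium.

Mine Mesa's profit: π = q_{Mesa}(221 − 3q_{Mesa} − 2q_{Kora}) − 61q_{Mesa}.
∂π/∂q_{Mesa} = 160 − 6q_{Mesa} − 2q_{Kora} = 0 ⇒ q_{Mesa} = 80/3 − (1/3)q_{Kora}.
The game is symmetric, so in equilibrium q_{Kora} = q_{Mesa}: the reaction function gives (4/3)q_{Mesa} = 80/3, hence q_{Mesa} = 20.
P_{Mesa} = 221 − 3·20 − 2·20 = 121.
Profit = (121 − 61)·20 = 1200.

1200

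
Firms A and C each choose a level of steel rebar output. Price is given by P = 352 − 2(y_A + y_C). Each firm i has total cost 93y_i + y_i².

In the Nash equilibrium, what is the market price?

Firm A's profit: π = y_A(352 − 2(y_A + y_C)) − 93y_A − y_A².
∂π/∂y_A = 259 − 6y_A − 2y_C = 0, so y_A = 259/6 − (1/3)y_C.
Setting y_A = y_C in the reaction function: y_A = 259/6 − (1/3)y_A, so y_A = (259/6) / (4/3) = 32.375.
Equilibrium price: P = 352 − 2·64.75 = 222.5.

222.5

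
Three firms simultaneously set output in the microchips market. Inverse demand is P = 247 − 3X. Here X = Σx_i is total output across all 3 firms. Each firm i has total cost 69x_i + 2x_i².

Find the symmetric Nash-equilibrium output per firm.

11.125

A representative firm's profit is π_i = x_i(247 − 3X) − 69x_i − 2x_i², with X = x_i + Σ_{j≠i} x_j.
First-order condition: 178 − 10x_i − 3Σ_{j≠i} x_j = 0.
Imposing symmetry (x_j = x for all j) turns Σ_{j≠i} x_j into 2x, so 178 = 16x and x = 11.125.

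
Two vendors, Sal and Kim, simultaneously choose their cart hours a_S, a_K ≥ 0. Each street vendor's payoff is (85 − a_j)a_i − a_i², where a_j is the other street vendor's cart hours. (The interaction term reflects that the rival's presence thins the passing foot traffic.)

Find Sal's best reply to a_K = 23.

Sal's payoff is (85 − a_K)a_S − a_S².
∂π/∂a_S = 85 − a_K − 2a_S = 0, so a_S = 42.5 − 0.5a_K.
At a_K = 23: a_S = 42.5 − 0.5·23 = 31.

31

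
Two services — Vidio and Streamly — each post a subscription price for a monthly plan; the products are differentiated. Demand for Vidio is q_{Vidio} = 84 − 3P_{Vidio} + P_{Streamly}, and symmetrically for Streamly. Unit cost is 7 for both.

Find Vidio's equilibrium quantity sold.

Vidio's profit: π = (P_{Vidio} − 7)(84 − 3P_{Vidio} + P_{Streamly}).
∂π/∂P_{Vidio} = 105 − 6P_{Vidio} + P_{Streamly} = 0 ⇒ P_{Vidio} = 17.5 + (1/6)P_{Streamly}.
The game is symmetric, so in equilibrium P_{Streamly} = P_{Vidio}: the reaction function gives (5/6)P_{Vidio} = 17.5, hence P_{Vidio} = 21.
q_{Vidio} = 84 − 3·21 + 21 = 42.

42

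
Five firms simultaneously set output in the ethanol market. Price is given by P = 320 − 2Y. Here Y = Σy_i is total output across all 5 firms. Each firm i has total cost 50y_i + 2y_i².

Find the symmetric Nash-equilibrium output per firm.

A representative firm's profit is π_i = y_i(320 − 2Y) − 50y_i − 2y_i², with Y = y_i + Σ_{j≠i} y_j.
First-order condition: 270 − 8y_i − 2Σ_{j≠i} y_j = 0.
Imposing symmetry (y_j = y for all j) turns Σ_{j≠i} y_j into 4y, so 270 = 16y and y = 16.875.

16.875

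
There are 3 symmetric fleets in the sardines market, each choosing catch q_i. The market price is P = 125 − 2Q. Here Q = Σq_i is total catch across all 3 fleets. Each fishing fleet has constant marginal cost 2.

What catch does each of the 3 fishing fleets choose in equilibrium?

A representative fishing fleet's profit is π_i = q_i(125 − 2Q) − 2q_i, with Q = q_i + Σ_{j≠i} q_j.
First-order condition: 123 − 4q_i − 2Σ_{j≠i} q_j = 0.
In a symmetric equilibrium every fishing fleet chooses the same q, so Σ_{j≠i} q_j = 2q. The condition becomes 123 − 8q = 0, giving q = 123/8 = 15.375.

15.375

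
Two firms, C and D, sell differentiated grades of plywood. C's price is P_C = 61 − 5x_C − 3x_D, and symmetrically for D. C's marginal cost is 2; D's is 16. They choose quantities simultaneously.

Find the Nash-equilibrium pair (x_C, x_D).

Firm C's profit: π = x_C(61 − 5x_C − 3x_D) − 2x_C.
∂π/∂x_C = 59 − 10x_C − 3x_D = 0 ⇒ x_C = 5.9 − 0.3x_D.
Similarly x_D = 4.5 − 0.3x_C.
Plugging x_D into C's best response: x_C = 5.9 − 0.3(4.5 − 0.3x_C) ⇒ 0.91x_C = 4.55, so x_C = 5.
Then x_D = 4.5 − 0.3·5 = 3.

5, 3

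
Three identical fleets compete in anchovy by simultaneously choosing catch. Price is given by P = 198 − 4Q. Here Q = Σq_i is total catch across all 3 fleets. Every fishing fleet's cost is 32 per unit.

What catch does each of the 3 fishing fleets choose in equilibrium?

10.375

A representative fishing fleet's profit is π_i = q_i(198 − 4Q) − 32q_i, with Q = q_i + Σ_{j≠i} q_j.
First-order condition: 166 − 8q_i − 4Σ_{j≠i} q_j = 0.
In a symmetric equilibrium every fishing fleet chooses the same q, so Σ_{j≠i} q_j = 2q. The condition becomes 166 − 16q = 0, giving q = 166/16 = 10.375.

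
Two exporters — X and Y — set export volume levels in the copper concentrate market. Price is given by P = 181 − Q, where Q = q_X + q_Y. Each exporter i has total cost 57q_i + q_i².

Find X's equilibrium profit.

1230.08

Exporter X's profit: π = q_X(181 − (q_X + q_Y)) − 57q_X − q_X².
∂π/∂q_X = 124 − 4q_X − q_Y = 0, so q_X = 31 − 0.25q_Y.
Setting q_X = q_Y in the reaction function: q_X = 31 − 0.25q_X, so q_X = 31 / 1.25 = 24.8.
Price P = 181 − 49.6 = 131.4.
X's profit: (131.4 − 57)·24.8 − (24.8)² = 1230.08.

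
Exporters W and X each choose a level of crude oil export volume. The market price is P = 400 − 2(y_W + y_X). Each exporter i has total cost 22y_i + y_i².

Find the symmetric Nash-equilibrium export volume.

Exporter W's profit: π = y_W(400 − 2(y_W + y_X)) − 22y_W − y_W².
∂π/∂y_W = 378 − 6y_W − 2y_X = 0, so y_W = 63 − (1/3)y_X.
The game is symmetric, so in equilibrium y_X = y_W: the reaction function gives (4/3)y_W = 63, hence y_W = 47.25.

47.25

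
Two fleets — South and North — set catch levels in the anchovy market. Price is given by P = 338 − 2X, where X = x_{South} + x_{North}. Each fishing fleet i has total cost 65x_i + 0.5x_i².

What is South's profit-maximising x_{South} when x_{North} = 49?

35

Fishing fleet South's profit: π = x_{South}(338 − 2(x_{South} + x_{North})) − 65x_{South} − 0.5x_{South}².
∂π/∂x_{South} = 273 − 5x_{South} − 2x_{North} = 0, so x_{South} = 54.6 − 0.4x_{North}.
At x_{North} = 49: x_{South} = 54.6 − 0.4·49 = 35.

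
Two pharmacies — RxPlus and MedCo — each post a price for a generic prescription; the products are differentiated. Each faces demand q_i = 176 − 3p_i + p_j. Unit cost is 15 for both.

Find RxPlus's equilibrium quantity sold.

87.6

RxPlus's profit: π = (p_{RxPlus} − 15)(176 − 3p_{RxPlus} + p_{MedCo}).
∂π/∂p_{RxPlus} = 221 − 6p_{RxPlus} + p_{MedCo} = 0 ⇒ p_{RxPlus} = 221/6 + (1/6)p_{MedCo}.
The game is symmetric, so in equilibrium p_{MedCo} = p_{RxPlus}: the reaction function gives (5/6)p_{RxPlus} = 221/6, hence p_{RxPlus} = 44.2.
q_{RxPlus} = 176 − 3·44.2 + 44.2 = 87.6.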